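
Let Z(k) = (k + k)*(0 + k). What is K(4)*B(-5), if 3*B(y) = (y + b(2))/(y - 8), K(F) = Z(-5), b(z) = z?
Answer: 50/13 ≈ 3.8462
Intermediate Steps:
Z(k) = 2*k² (Z(k) = (2*k)*k = 2*k²)
K(F) = 50 (K(F) = 2*(-5)² = 2*25 = 50)
B(y) = (2 + y)/(3*(-8 + y)) (B(y) = ((y + 2)/(y - 8))/3 = ((2 + y)/(-8 + y))/3 = (2 + y)/(3*(-8 + y)))
K(4)*B(-5) = 50*((2 - 5)/(3*(-8 - 5))) = 50*((⅓)*(-3)/(-13)) = 50*((⅓)*(-1/13)*(-3)) = 50*(1/13) = 50/13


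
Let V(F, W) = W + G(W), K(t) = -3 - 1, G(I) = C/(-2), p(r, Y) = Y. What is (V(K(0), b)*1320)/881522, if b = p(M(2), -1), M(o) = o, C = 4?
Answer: -1980/440761 ≈ -0.0044922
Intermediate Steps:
b = -1
G(I) = -2 (G(I) = 4/(-2) = 4*(-½) = -2)
K(t) = -4
V(F, W) = -2 + W (V(F, W) = W - 2 = -2 + W)
(V(K(0), b)*1320)/881522 = ((-2 - 1)*1320)/881522 = -3*1320*(1/881522) = -3960*1/881522 = -1980/440761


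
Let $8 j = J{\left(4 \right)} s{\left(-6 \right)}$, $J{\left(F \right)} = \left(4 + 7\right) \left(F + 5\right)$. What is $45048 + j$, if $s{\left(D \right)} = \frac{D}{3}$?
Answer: $\frac{180093}{4} \approx 45023.0$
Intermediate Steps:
$s{\left(D \right)} = \frac{D}{3}$ ($s{\left(D \right)} = D \frac{1}{3} = \frac{D}{3}$)
$J{\left(F \right)} = 55 + 11 F$ ($J{\left(F \right)} = 11 \left(5 + F\right) = 55 + 11 F$)
$j = - \frac{99}{4}$ ($j = \frac{\left(55 + 11 \cdot 4\right) \frac{1}{3} \left(-6\right)}{8} = \frac{\left(55 + 44\right) \left(-2\right)}{8} = \frac{99 \left(-2\right)}{8} = \frac{1}{8} \left(-198\right) = - \frac{99}{4} \approx -24.75$)
$45048 + j = 45048 - \frac{99}{4} = \frac{180093}{4}$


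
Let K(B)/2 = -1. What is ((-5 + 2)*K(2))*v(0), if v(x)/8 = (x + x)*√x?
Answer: 0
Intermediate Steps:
K(B) = -2 (K(B) = 2*(-1) = -2)
v(x) = 16*x^(3/2) (v(x) = 8*((x + x)*√x) = 8*((2*x)*√x) = 8*(2*x^(3/2)) = 16*x^(3/2))
((-5 + 2)*K(2))*v(0) = ((-5 + 2)*(-2))*(16*0^(3/2)) = (-3*(-2))*(16*0) = 6*0 = 0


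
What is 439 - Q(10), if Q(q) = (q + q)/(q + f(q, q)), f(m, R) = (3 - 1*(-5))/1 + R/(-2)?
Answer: 5687/13 ≈ 437.46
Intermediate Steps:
f(m, R) = 8 - R/2 (f(m, R) = (3 + 5)*1 + R*(-1/2) = 8*1 - R/2 = 8 - R/2)
Q(q) = 2*q/(8 + q/2) (Q(q) = (q + q)/(q + (8 - q/2)) = (2*q)/(8 + q/2) = 2*q/(8 + q/2))
439 - Q(10) = 439 - 4*10/(16 + 10) = 439 - 4*10/26 = 439 - 1*20/13 = 439 - 20/13 = 5687/13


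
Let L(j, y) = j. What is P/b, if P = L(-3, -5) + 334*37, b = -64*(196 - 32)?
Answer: -12355/10496 ≈ -1.1771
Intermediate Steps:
b = -10496 (b = -64*164 = -10496)
P = 12355 (P = -3 + 334*37 = -3 + 12358 = 12355)
P/b = 12355/(-10496) = 12355*(-1/10496) = -12355/10496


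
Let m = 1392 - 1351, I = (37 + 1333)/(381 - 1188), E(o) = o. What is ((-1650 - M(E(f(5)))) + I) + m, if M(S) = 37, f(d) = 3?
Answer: -1329692/807 ≈ -1647.7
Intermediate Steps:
I = -1370/807 (I = 1370/(-807) = 1370*(-1/807) = -1370/807 ≈ -1.6976)
m = 41
((-1650 - M(E(f(5)))) + I) + m = ((-1650 - 1*37) - 1370/807) + 41 = ((-1650 - 37) - 1370/807) + 41 = (-1687 - 1370/807) + 41 = -1362779/807 + 41 = -1329692/807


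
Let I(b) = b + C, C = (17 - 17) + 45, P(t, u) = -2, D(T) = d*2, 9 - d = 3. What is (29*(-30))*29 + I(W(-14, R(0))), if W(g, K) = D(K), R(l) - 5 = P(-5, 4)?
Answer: -25173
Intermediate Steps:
d = 6 (d = 9 - 1*3 = 9 - 3 = 6)
D(T) = 12 (D(T) = 6*2 = 12)
R(l) = 3 (R(l) = 5 - 2 = 3)
W(g, K) = 12
C = 45 (C = 0 + 45 = 45)
I(b) = 45 + b (I(b) = b + 45 = 45 + b)
(29*(-30))*29 + I(W(-14, R(0))) = (29*(-30))*29 + (45 + 12) = -870*29 + 57 = -25230 + 57 = -25173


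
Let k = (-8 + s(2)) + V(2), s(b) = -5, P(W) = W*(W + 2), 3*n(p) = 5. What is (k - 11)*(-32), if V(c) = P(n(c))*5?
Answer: -1888/9 ≈ -209.78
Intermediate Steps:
n(p) = 5/3 (n(p) = (1/3)*5 = 5/3)
P(W) = W*(2 + W)
V(c) = 275/9 (V(c) = (5*(2 + 5/3)/3)*5 = ((5/3)*(11/3))*5 = (55/9)*5 = 275/9)
k = 158/9 (k = (-8 - 5) + 275/9 = -13 + 275/9 = 158/9 ≈ 17.556)
(k - 11)*(-32) = (158/9 - 11)*(-32) = (59/9)*(-32) = -1888/9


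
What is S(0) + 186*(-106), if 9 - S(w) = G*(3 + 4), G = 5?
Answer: -19742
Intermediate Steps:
S(w) = -26 (S(w) = 9 - 5*(3 + 4) = 9 - 5*7 = 9 - 1*35 = 9 - 35 = -26)
S(0) + 186*(-106) = -26 + 186*(-106) = -26 - 19716 = -19742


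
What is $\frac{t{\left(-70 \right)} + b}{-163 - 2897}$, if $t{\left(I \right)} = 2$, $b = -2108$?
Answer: $\frac{117}{170} \approx 0.68824$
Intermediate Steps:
$\frac{t{\left(-70 \right)} + b}{-163 - 2897} = \frac{2 - 2108}{-163 - 2897} = - \frac{2106}{-3060} = \left(-2106\right) \left(- \frac{1}{3060}\right) = \frac{117}{170}$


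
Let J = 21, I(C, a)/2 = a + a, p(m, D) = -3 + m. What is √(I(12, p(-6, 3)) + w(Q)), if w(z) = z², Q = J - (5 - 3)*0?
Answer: 9*√5 ≈ 20.125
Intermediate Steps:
I(C, a) = 4*a (I(C, a) = 2*(a + a) = 2*(2*a) = 4*a)
Q = 21 (Q = 21 - (5 - 3)*0 = 21 - 2*0 = 21 - 1*0 = 21 + 0 = 21)
√(I(12, p(-6, 3)) + w(Q)) = √(4*(-3 - 6) + 21²) = √(4*(-9) + 441) = √(-36 + 441) = √405 = 9*√5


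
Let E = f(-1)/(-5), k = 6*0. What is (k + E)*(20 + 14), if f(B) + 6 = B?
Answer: 238/5 ≈ 47.600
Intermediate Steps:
k = 0
f(B) = -6 + B
E = 7/5 (E = (-6 - 1)/(-5) = -7*(-⅕) = 7/5 ≈ 1.4000)
(k + E)*(20 + 14) = (0 + 7/5)*(20 + 14) = (7/5)*34 = 238/5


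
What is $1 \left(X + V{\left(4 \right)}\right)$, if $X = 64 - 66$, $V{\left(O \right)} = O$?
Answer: $2$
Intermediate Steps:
$X = -2$ ($X = 64 - 66 = -2$)
$1 \left(X + V{\left(4 \right)}\right) = 1 \left(-2 + 4\right) = 1 \cdot 2 = 2$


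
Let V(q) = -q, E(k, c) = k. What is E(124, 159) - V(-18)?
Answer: 106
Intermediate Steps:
E(124, 159) - V(-18) = 124 - (-1)*(-18) = 124 - 1*18 = 124 - 18 = 106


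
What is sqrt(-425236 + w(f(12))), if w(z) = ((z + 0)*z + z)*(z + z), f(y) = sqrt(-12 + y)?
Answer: 2*I*sqrt(106309) ≈ 652.1*I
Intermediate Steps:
w(z) = 2*z*(z + z**2) (w(z) = (z*z + z)*(2*z) = (z**2 + z)*(2*z) = (z + z**2)*(2*z) = 2*z*(z + z**2))
sqrt(-425236 + w(f(12))) = sqrt(-425236 + 2*(sqrt(-12 + 12))**2*(1 + sqrt(-12 + 12))) = sqrt(-425236 + 2*(sqrt(0))**2*(1 + sqrt(0))) = sqrt(-425236 + 2*0**2*(1 + 0)) = sqrt(-425236 + 2*0*1) = sqrt(-425236 + 0) = sqrt(-425236) = 2*I*sqrt(106309)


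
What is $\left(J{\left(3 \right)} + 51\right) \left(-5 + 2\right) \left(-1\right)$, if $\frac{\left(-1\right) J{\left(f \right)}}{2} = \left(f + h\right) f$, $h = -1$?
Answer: $117$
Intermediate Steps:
$J{\left(f \right)} = - 2 f \left(-1 + f\right)$ ($J{\left(f \right)} = - 2 \left(f - 1\right) f = - 2 \left(-1 + f\right) f = - 2 f \left(-1 + f\right)$)
$\left(J{\left(3 \right)} + 51\right) \left(-5 + 2\right) \left(-1\right) = \left(2 \cdot 3 \left(1 - 3\right) + 51\right) \left(-5 + 2\right) \left(-1\right) = \left(2 \cdot 3 \left(1 - 3\right) + 51\right) \left(\left(-3\right) \left(-1\right)\right) = \left(2 \cdot 3 \left(-2\right) + 51\right) 3 = \left(-12 + 51\right) 3 = 39 \cdot 3 = 117$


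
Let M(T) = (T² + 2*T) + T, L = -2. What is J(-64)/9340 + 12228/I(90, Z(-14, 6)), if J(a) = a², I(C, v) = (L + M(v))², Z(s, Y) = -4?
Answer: 7139119/2335 ≈ 3057.4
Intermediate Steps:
M(T) = T² + 3*T
I(C, v) = (-2 + v*(3 + v))²
J(-64)/9340 + 12228/I(90, Z(-14, 6)) = (-64)²/9340 + 12228/((-2 - 4*(3 - 4))²) = 4096*(1/9340) + 12228/((-2 - 4*(-1))²) = 1024/2335 + 12228/((-2 + 4)²) = 1024/2335 + 12228/(2²) = 1024/2335 + 12228/4 = 1024/2335 + 12228*(¼) = 1024/2335 + 3057 = 7139119/2335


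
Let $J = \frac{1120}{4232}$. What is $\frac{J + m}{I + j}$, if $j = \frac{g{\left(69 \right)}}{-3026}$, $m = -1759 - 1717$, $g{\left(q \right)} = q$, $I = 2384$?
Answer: $- \frac{5563797264}{3816161035} \approx -1.458$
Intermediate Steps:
$J = \frac{140}{529}$ ($J = 1120 \cdot \frac{1}{4232} = \frac{140}{529} \approx 0.26465$)
$m = -3476$
$j = - \frac{69}{3026}$ ($j = \frac{69}{-3026} = 69 \left(- \frac{1}{3026}\right) = - \frac{69}{3026} \approx -0.022802$)
$\frac{J + m}{I + j} = \frac{\frac{140}{529} - 3476}{2384 - \frac{69}{3026}} = - \frac{1838664}{529 \cdot \frac{7213915}{3026}} = \left(- \frac{1838664}{529}\right) \frac{3026}{7213915} = - \frac{5563797264}{3816161035}$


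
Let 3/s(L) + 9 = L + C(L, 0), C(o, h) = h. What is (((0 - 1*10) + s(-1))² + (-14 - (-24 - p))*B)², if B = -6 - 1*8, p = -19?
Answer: 538657681/10000 ≈ 53866.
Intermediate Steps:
s(L) = 3/(-9 + L) (s(L) = 3/(-9 + (L + 0)) = 3/(-9 + L))
B = -14 (B = -6 - 8 = -14)
(((0 - 1*10) + s(-1))² + (-14 - (-24 - p))*B)² = (((0 - 1*10) + 3/(-9 - 1))² + (-14 - (-24 - 1*(-19)))*(-14))² = (((0 - 10) + 3/(-10))² + (-14 - (-24 + 19))*(-14))² = ((-10 + 3*(-⅒))² + (-14 - 1*(-5))*(-14))² = ((-10 - 3/10)² + (-14 + 5)*(-14))² = ((-103/10)² - 9*(-14))² = (10609/100 + 126)² = (23209/100)² = 538657681/10000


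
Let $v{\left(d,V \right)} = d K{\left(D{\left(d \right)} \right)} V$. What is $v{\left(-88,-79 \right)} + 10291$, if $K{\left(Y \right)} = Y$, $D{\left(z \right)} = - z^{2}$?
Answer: $-53825997$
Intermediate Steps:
$v{\left(d,V \right)} = - V d^{3}$ ($v{\left(d,V \right)} = d \left(- d^{2}\right) V = - d^{3} V = - V d^{3}$)
$v{\left(-88,-79 \right)} + 10291 = \left(-1\right) \left(-79\right) \left(-88\right)^{3} + 10291 = \left(-1\right) \left(-79\right) \left(-681472\right) + 10291 = -53836288 + 10291 = -53825997$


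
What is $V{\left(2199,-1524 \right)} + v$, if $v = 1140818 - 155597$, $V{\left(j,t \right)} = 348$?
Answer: $985569$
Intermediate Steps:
$v = 985221$
$V{\left(2199,-1524 \right)} + v = 348 + 985221 = 985569$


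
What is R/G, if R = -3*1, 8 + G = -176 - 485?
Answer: 1/223 ≈ 0.0044843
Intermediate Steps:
G = -669 (G = -8 + (-176 - 485) = -8 - 661 = -669)
R = -3
R/G = -3/(-669) = -3*(-1/669) = 1/223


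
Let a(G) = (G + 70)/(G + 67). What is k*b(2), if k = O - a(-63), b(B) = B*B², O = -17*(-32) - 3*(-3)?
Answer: 4410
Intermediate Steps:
O = 553 (O = 544 + 9 = 553)
b(B) = B³
a(G) = (70 + G)/(67 + G)
k = 2205/4 (k = 553 - (70 - 63)/(67 - 63) = 553 - 7/4 = 2205/4 ≈ 551.25)
k*b(2) = (2205/4)*2³ = (2205/4)*8 = 4410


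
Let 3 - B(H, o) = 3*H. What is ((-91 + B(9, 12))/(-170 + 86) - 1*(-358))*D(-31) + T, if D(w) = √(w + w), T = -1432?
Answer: -1432 + 30187*I*√62/84 ≈ -1432.0 + 2829.7*I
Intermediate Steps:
B(H, o) = 3 - 3*H
D(w) = √2*√w (D(w) = √(2*w) = √2*√w)
((-91 + B(9, 12))/(-170 + 86) - 1*(-358))*D(-31) + T = ((-91 + (3 - 3*9))/(-170 + 86) - 1*(-358))*(√2*√(-31)) - 1432 = ((-91 + (3 - 27))/(-84) + 358)*(√2*(I*√31)) - 1432 = ((-91 - 24)*(-1/84) + 358)*(I*√62) - 1432 = (-115*(-1/84) + 358)*(I*√62) - 1432 = (115/84 + 358)*(I*√62) - 1432 = 30187*(I*√62)/84 - 1432 = 30187*I*√62/84 - 1432 = -1432 + 30187*I*√62/84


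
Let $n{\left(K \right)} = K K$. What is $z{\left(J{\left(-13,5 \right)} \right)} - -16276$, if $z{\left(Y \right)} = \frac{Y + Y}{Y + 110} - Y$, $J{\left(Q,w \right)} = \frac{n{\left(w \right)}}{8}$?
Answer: $\frac{23563203}{1448} \approx 16273.0$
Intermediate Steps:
$n{\left(K \right)} = K^{2}$
$J{\left(Q,w \right)} = \frac{w^{2}}{8}$
$z{\left(Y \right)} = - Y + \frac{2 Y}{110 + Y}$ ($z{\left(Y \right)} = \frac{2 Y}{110 + Y} - Y = - Y + \frac{2 Y}{110 + Y}$)
$z{\left(J{\left(-13,5 \right)} \right)} - -16276 = - \frac{\frac{5^{2}}{8} \left(108 + \frac{5^{2}}{8}\right)}{110 + \frac{5^{2}}{8}} - -16276 = - \frac{\frac{1}{8} \cdot 25 \left(108 + \frac{1}{8} \cdot 25\right)}{110 + \frac{1}{8} \cdot 25} + 16276 = \left(-1\right) \frac{25}{8} \frac{1}{110 + \frac{25}{8}} \left(108 + \frac{25}{8}\right) + 16276 = \left(-1\right) \frac{25}{8} \frac{1}{\frac{905}{8}} \cdot \frac{889}{8} + 16276 = \left(-1\right) \frac{25}{8} \cdot \frac{8}{905} \cdot \frac{889}{8} + 16276 = - \frac{4445}{1448} + 16276 = \frac{23563203}{1448}$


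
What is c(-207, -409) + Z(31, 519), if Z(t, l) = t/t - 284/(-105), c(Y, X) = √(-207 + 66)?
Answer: 389/105 + I*√141 ≈ 3.7048 + 11.874*I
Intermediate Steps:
c(Y, X) = I*√141 (c(Y, X) = √(-141) = I*√141)
Z(t, l) = 389/105 (Z(t, l) = 1 - 284*(-1/105) = 1 + 284/105 = 389/105)
c(-207, -409) + Z(31, 519) = I*√141 + 389/105 = 389/105 + I*√141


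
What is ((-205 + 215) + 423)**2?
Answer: 187489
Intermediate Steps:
((-205 + 215) + 423)**2 = (10 + 423)**2 = 433**2 = 187489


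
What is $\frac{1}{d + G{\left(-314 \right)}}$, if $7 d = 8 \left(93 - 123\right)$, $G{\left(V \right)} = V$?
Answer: $- \frac{7}{2438} \approx -0.0028712$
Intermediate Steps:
$d = - \frac{240}{7}$ ($d = \frac{8 \left(93 - 123\right)}{7} = \frac{8 \left(-30\right)}{7} = \frac{1}{7} \left(-240\right) = - \frac{240}{7} \approx -34.286$)
$\frac{1}{d + G{\left(-314 \right)}} = \frac{1}{- \frac{240}{7} - 314} = \frac{1}{- \frac{2438}{7}} = - \frac{7}{2438}$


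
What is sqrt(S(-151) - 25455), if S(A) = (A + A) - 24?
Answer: I*sqrt(25781) ≈ 160.56*I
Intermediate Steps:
S(A) = -24 + 2*A (S(A) = 2*A - 24 = -24 + 2*A)
sqrt(S(-151) - 25455) = sqrt((-24 + 2*(-151)) - 25455) = sqrt((-24 - 302) - 25455) = sqrt(-326 - 25455) = sqrt(-25781) = I*sqrt(25781)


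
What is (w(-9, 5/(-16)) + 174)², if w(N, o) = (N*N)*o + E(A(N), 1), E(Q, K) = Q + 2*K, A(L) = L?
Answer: 5139289/256 ≈ 20075.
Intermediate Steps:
w(N, o) = 2 + N + o*N² (w(N, o) = (N*N)*o + (N + 2*1) = N²*o + (N + 2) = o*N² + (2 + N) = 2 + N + o*N²)
(w(-9, 5/(-16)) + 174)² = ((2 - 9 + (5/(-16))*(-9)²) + 174)² = ((2 - 9 + (5*(-1/16))*81) + 174)² = ((2 - 9 - 5/16*81) + 174)² = ((2 - 9 - 405/16) + 174)² = (-517/16 + 174)² = (2267/16)² = 5139289/256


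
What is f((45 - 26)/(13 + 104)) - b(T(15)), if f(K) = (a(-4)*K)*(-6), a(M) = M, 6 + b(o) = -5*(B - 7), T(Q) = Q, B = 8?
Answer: 581/39 ≈ 14.897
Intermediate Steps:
b(o) = -11 (b(o) = -6 - 5*(8 - 7) = -6 - 5*1 = -6 - 5 = -11)
f(K) = 24*K (f(K) = -4*K*(-6) = 24*K)
f((45 - 26)/(13 + 104)) - b(T(15)) = 24*((45 - 26)/(13 + 104)) - 1*(-11) = 24*(19/117) + 11 = 152/39 + 11 = 581/39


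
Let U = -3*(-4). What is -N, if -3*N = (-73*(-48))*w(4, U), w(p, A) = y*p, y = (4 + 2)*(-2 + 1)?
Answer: -28032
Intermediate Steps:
U = 12
y = -6 (y = 6*(-1) = -6)
w(p, A) = -6*p
N = 28032 (N = -(-73*(-48))*(-6*4)/3 = -1168*(-24) = -⅓*(-84096) = 28032)
-N = -1*28032 = -28032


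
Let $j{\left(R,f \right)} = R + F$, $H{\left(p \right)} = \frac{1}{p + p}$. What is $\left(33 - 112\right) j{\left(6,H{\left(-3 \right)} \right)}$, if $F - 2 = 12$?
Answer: $-1580$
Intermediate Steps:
$F = 14$ ($F = 2 + 12 = 14$)
$H{\left(p \right)} = \frac{1}{2 p}$
$j{\left(R,f \right)} = 14 + R$ ($j{\left(R,f \right)} = R + 14 = 14 + R$)
$\left(33 - 112\right) j{\left(6,H{\left(-3 \right)} \right)} = \left(33 - 112\right) \left(14 + 6\right) = \left(-79\right) 20 = -1580$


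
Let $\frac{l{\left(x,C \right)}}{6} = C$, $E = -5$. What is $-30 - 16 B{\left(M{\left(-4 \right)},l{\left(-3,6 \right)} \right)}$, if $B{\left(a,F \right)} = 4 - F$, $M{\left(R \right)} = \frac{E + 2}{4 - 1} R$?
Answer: $482$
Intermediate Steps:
$l{\left(x,C \right)} = 6 C$
$M{\left(R \right)} = - R$ ($M{\left(R \right)} = \frac{-5 + 2}{4 - 1} R = - \frac{3}{3} R = \left(-3\right) \frac{1}{3} R = - R$)
$-30 - 16 B{\left(M{\left(-4 \right)},l{\left(-3,6 \right)} \right)} = -30 - 16 \left(4 - 6 \cdot 6\right) = -30 - 16 \left(4 - 36\right) = -30 - -512 = -30 + 512 = 482$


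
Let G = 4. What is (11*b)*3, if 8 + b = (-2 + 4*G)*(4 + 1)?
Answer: 2046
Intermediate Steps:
b = 62 (b = -8 + (-2 + 4*4)*(4 + 1) = -8 + (-2 + 16)*5 = -8 + 14*5 = -8 + 70 = 62)
(11*b)*3 = (11*62)*3 = 682*3 = 2046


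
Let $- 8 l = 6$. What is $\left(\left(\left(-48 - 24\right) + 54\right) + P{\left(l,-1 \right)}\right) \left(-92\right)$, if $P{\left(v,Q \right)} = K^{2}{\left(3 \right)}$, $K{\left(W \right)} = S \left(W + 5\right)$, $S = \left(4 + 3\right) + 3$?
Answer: $-587144$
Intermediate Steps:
$l = - \frac{3}{4}$ ($l = \left(- \frac{1}{8}\right) 6 = - \frac{3}{4} \approx -0.75$)
$S = 10$ ($S = 7 + 3 = 10$)
$K{\left(W \right)} = 50 + 10 W$ ($K{\left(W \right)} = 10 \left(W + 5\right) = 10 \left(5 + W\right) = 50 + 10 W$)
$P{\left(v,Q \right)} = 6400$ ($P{\left(v,Q \right)} = \left(50 + 10 \cdot 3\right)^{2} = \left(50 + 30\right)^{2} = 80^{2} = 6400$)
$\left(\left(\left(-48 - 24\right) + 54\right) + P{\left(l,-1 \right)}\right) \left(-92\right) = \left(\left(\left(-48 - 24\right) + 54\right) + 6400\right) \left(-92\right) = \left(\left(-72 + 54\right) + 6400\right) \left(-92\right) = \left(-18 + 6400\right) \left(-92\right) = 6382 \left(-92\right) = -587144$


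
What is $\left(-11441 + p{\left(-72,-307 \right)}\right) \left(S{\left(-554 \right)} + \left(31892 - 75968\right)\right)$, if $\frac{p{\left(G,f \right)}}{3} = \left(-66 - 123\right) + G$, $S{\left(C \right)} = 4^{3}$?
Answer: $538002688$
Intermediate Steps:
$S{\left(C \right)} = 64$
$p{\left(G,f \right)} = -567 + 3 G$ ($p{\left(G,f \right)} = 3 \left(\left(-66 - 123\right) + G\right) = 3 \left(-189 + G\right) = -567 + 3 G$)
$\left(-11441 + p{\left(-72,-307 \right)}\right) \left(S{\left(-554 \right)} + \left(31892 - 75968\right)\right) = \left(-11441 + \left(-567 + 3 \left(-72\right)\right)\right) \left(64 + \left(31892 - 75968\right)\right) = \left(-11441 - 783\right) \left(64 + \left(31892 - 75968\right)\right) = \left(-11441 - 783\right) \left(64 - 44076\right) = \left(-12224\right) \left(-44012\right) = 538002688$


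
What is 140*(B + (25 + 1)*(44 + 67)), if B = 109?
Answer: 419300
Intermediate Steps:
140*(B + (25 + 1)*(44 + 67)) = 140*(109 + (25 + 1)*(44 + 67)) = 140*(109 + 26*111) = 140*(109 + 2886) = 140*2995 = 419300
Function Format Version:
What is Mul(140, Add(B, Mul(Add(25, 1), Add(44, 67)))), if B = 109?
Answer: 419300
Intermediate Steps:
Mul(140, Add(B, Mul(Add(25, 1), Add(44, 67)))) = Mul(140, Add(109, Mul(Add(25, 1), Add(44, 67)))) = Mul(140, Add(109, Mul(26, 111))) = Mul(140, Add(109, 2886)) = Mul(140, 2995) = 419300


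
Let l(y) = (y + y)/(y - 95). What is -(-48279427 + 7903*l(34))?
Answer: 2945582451/61 ≈ 4.8288e+7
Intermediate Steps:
l(y) = 2*y/(-95 + y) (l(y) = (2*y)/(-95 + y) = 2*y/(-95 + y))
-(-48279427 + 7903*l(34)) = -(-48279427 + 537404/(-95 + 34)) = -7903/(1/(2*34/(-61) - 6109)) = -7903/(1/(2*34*(-1/61) - 6109)) = -7903/(1/(-68/61 - 6109)) = -7903/(1/(-372717/61)) = -7903/(-61/372717) = -7903*(-372717/61) = 2945582451/61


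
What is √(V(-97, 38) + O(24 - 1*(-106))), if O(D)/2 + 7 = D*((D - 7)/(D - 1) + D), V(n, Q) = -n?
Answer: √63108047/43 ≈ 184.75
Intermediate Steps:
O(D) = -14 + 2*D*(D + (-7 + D)/(-1 + D)) (O(D) = -14 + 2*(D*((D - 7)/(D - 1) + D)) = -14 + 2*(D*((-7 + D)/(-1 + D) + D)) = -14 + 2*(D*(D + (-7 + D)/(-1 + D))) = -14 + 2*D*(D + (-7 + D)/(-1 + D)))
√(V(-97, 38) + O(24 - 1*(-106))) = √(-1*(-97) + 2*(7 + (24 - 1*(-106))³ - 14*(24 - 1*(-106)))/(-1 + (24 - 1*(-106)))) = √(97 + 2*(7 + (24 + 106)³ - 14*(24 + 106))/(-1 + (24 + 106))) = √(97 + 2*(7 + 130³ - 14*130)/(-1 + 130)) = √(97 + 2*(7 + 2197000 - 1820)/129) = √(97 + 2*(1/129)*2195187) = √(97 + 1463458/43) = √(1467629/43) = √63108047/43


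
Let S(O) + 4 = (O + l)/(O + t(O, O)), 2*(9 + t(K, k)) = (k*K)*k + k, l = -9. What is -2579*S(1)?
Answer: 51580/7 ≈ 7368.6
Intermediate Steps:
t(K, k) = -9 + k/2 + K*k²/2 (t(K, k) = -9 + ((k*K)*k + k)/2 = -9 + ((K*k)*k + k)/2 = -9 + (K*k² + k)/2 = -9 + (k + K*k²)/2 = -9 + (k/2 + K*k²/2) = -9 + k/2 + K*k²/2)
S(O) = -4 + (-9 + O)/(-9 + O³/2 + 3*O/2) (S(O) = -4 + (O - 9)/(O + (-9 + O/2 + O*O²/2)) = -4 + (-9 + O)/(O + (-9 + O/2 + O³/2)) = -4 + (-9 + O)/(-9 + O³/2 + 3*O/2))
-2579*S(1) = -5158*(27 - 5*1 - 2*1³)/(-18 + 1³ + 3*1) = -5158*(27 - 5 - 2*1)/(-18 + 1 + 3) = -5158*(27 - 5 - 2)/(-14) = -5158*(-1)*20/14 = -2579*(-20/7) = 51580/7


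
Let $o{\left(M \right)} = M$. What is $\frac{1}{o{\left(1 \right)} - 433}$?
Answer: $- \frac{1}{432} \approx -0.0023148$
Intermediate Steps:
$\frac{1}{o{\left(1 \right)} - 433} = \frac{1}{1 - 433} = \frac{1}{-432} = - \frac{1}{432}$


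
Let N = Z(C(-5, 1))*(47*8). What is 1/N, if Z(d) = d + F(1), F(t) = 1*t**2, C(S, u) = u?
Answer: 1/752 ≈ 0.0013298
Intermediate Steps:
F(t) = t**2
Z(d) = 1 + d (Z(d) = d + 1**2 = d + 1 = 1 + d)
N = 752 (N = (1 + 1)*(47*8) = 2*376 = 752)
1/N = 1/752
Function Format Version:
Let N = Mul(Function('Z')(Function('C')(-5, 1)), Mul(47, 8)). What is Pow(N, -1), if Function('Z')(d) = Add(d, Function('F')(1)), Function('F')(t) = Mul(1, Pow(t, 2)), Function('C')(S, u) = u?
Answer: Rational(1, 752) ≈ 0.0013298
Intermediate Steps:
Function('F')(t) = Pow(t, 2)
Function('Z')(d) = Add(1, d) (Function('Z')(d) = Add(d, Pow(1, 2)) = Add(d, 1) = Add(1, d))
N = 752 (N = Mul(Add(1, 1), Mul(47, 8)) = Mul(2, 376) = 752)
Pow(N, -1) = Pow(752, -1) = Rational(1, 752)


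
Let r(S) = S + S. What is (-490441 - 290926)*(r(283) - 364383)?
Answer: 284274597839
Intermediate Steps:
r(S) = 2*S
(-490441 - 290926)*(r(283) - 364383) = (-490441 - 290926)*(2*283 - 364383) = -781367*(566 - 364383) = -781367*(-363817) = 284274597839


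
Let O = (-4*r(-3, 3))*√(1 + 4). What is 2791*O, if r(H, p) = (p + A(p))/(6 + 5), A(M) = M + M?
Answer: -100476*√5/11 ≈ -20425.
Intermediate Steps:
A(M) = 2*M
r(H, p) = 3*p/11 (r(H, p) = (p + 2*p)/(6 + 5) = (3*p)/11 = (3*p)*(1/11) = 3*p/11)
O = -36*√5/11 (O = (-12*3/11)*√(1 + 4) = (-4*9/11)*√5 = -36*√5/11 ≈ -7.3180)
2791*O = 2791*(-36*√5/11) = -100476*√5/11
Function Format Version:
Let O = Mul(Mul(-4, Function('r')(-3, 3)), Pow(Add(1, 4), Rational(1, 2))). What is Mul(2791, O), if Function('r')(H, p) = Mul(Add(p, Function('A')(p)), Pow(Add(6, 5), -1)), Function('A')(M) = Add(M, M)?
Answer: Mul(Rational(-100476, 11), Pow(5, Rational(1, 2))) ≈ -20425.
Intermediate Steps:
Function('A')(M) = Mul(2, M)
Function('r')(H, p) = Mul(Rational(3, 11), p) (Function('r')(H, p) = Mul(Add(p, Mul(2, p)), Pow(Add(6, 5), -1)) = Mul(Mul(3, p), Pow(11, -1)) = Mul(Mul(3, p), Rational(1, 11)) = Mul(Rational(3, 11), p))
O = Mul(Rational(-36, 11), Pow(5, Rational(1, 2))) (O = Mul(Mul(-4, Mul(Rational(3, 11), 3)), Pow(Add(1, 4), Rational(1, 2))) = Mul(Mul(-4, Rational(9, 11)), Pow(5, Rational(1, 2))) = Mul(Rational(-36, 11), Pow(5, Rational(1, 2))) ≈ -7.3180)
Mul(2791, O) = Mul(2791, Mul(Rational(-36, 11), Pow(5, Rational(1, 2)))) = Mul(Rational(-100476, 11), Pow(5, Rational(1, 2)))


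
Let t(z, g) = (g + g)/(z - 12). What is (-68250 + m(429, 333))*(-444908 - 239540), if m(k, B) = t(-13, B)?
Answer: 1168295242368/25 ≈ 4.6732e+10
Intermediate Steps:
t(z, g) = 2*g/(-12 + z) (t(z, g) = (2*g)/(-12 + z) = 2*g/(-12 + z))
m(k, B) = -2*B/25 (m(k, B) = 2*B/(-12 - 13) = 2*B/(-25) = 2*B*(-1/25) = -2*B/25)
(-68250 + m(429, 333))*(-444908 - 239540) = (-68250 - 2/25*333)*(-444908 - 239540) = (-68250 - 666/25)*(-684448) = -1706916/25*(-684448) = 1168295242368/25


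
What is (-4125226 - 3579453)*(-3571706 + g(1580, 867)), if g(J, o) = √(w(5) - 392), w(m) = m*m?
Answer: 27518848212374 - 7704679*I*√367 ≈ 2.7519e+13 - 1.476e+8*I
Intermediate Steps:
w(m) = m²
g(J, o) = I*√367 (g(J, o) = √(5² - 392) = √(25 - 392) = √(-367) = I*√367)
(-4125226 - 3579453)*(-3571706 + g(1580, 867)) = (-4125226 - 3579453)*(-3571706 + I*√367) = -7704679*(-3571706 + I*√367) = 27518848212374 - 7704679*I*√367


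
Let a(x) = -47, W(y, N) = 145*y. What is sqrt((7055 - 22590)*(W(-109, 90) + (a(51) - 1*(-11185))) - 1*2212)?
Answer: sqrt(72499633) ≈ 8514.7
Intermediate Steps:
sqrt((7055 - 22590)*(W(-109, 90) + (a(51) - 1*(-11185))) - 1*2212) = sqrt((7055 - 22590)*(145*(-109) + (-47 - 1*(-11185))) - 1*2212) = sqrt(-15535*(-15805 + (-47 + 11185)) - 2212) = sqrt(-15535*(-15805 + 11138) - 2212) = sqrt(-15535*(-4667) - 2212) = sqrt(72501845 - 2212) = sqrt(72499633)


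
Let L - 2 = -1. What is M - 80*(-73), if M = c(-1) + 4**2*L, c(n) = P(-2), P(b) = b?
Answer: 5854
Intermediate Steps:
L = 1 (L = 2 - 1 = 1)
c(n) = -2
M = 14 (M = -2 + 4**2*1 = -2 + 16*1 = -2 + 16 = 14)
M - 80*(-73) = 14 - 80*(-73) = 14 + 5840 = 5854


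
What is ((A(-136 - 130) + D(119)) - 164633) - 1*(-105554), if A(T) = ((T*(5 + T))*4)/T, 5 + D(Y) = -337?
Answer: -60465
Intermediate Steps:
D(Y) = -342 (D(Y) = -5 - 337 = -342)
A(T) = 20 + 4*T (A(T) = (4*T*(5 + T))/T = 20 + 4*T)
((A(-136 - 130) + D(119)) - 164633) - 1*(-105554) = (((20 + 4*(-136 - 130)) - 342) - 164633) - 1*(-105554) = (((20 + 4*(-266)) - 342) - 164633) + 105554 = (((20 - 1064) - 342) - 164633) + 105554 = ((-1044 - 342) - 164633) + 105554 = (-1386 - 164633) + 105554 = -166019 + 105554 = -60465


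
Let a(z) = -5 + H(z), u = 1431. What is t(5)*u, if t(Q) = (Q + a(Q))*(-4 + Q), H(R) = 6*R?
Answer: 42930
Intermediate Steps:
a(z) = -5 + 6*z
t(Q) = (-5 + 7*Q)*(-4 + Q) (t(Q) = (Q + (-5 + 6*Q))*(-4 + Q) = (-5 + 7*Q)*(-4 + Q))
t(5)*u = (20 - 33*5 + 7*5²)*1431 = (20 - 165 + 7*25)*1431 = (20 - 165 + 175)*1431 = 30*1431 = 42930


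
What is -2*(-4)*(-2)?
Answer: -16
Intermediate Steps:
-2*(-4)*(-2) = 8*(-2) = -16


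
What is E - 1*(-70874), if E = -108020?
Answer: -37146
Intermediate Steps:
E - 1*(-70874) = -108020 - 1*(-70874) = -108020 + 70874 = -37146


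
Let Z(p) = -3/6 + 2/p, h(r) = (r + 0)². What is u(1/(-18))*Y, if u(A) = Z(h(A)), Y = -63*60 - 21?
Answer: -4922295/2 ≈ -2.4611e+6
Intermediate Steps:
h(r) = r²
Y = -3801 (Y = -3780 - 21 = -3801)
Z(p) = -½ + 2/p (Z(p) = -3*⅙ + 2/p = -½ + 2/p)
u(A) = (4 - A²)/(2*A²) (u(A) = (4 - A²)/(2*(A²)) = (4 - A²)/(2*A²))
u(1/(-18))*Y = (-½ + 2/(1/(-18))²)*(-3801) = (-½ + 2/(-1/18)²)*(-3801) = (-½ + 2*324)*(-3801) = (-½ + 648)*(-3801) = (1295/2)*(-3801) = -4922295/2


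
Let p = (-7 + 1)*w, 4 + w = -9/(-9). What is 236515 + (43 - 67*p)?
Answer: 235352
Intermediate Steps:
w = -3 (w = -4 - 9/(-9) = -4 - 9*(-⅑) = -4 + 1 = -3)
p = 18 (p = (-7 + 1)*(-3) = -6*(-3) = 18)
236515 + (43 - 67*p) = 236515 + (43 - 67*18) = 236515 + (43 - 1206) = 236515 - 1163 = 235352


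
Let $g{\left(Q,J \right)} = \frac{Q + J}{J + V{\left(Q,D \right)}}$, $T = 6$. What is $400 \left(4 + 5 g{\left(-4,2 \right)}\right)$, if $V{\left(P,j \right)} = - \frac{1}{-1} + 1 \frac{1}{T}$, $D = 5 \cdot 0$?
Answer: $\frac{6400}{19} \approx 336.84$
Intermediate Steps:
$D = 0$
$V{\left(P,j \right)} = \frac{7}{6}$ ($V{\left(P,j \right)} = - \frac{1}{-1} + 1 \cdot \frac{1}{6} = \left(-1\right) \left(-1\right) + 1 \cdot \frac{1}{6} = 1 + \frac{1}{6} = \frac{7}{6}$)
$g{\left(Q,J \right)} = \frac{J + Q}{\frac{7}{6} + J}$ ($g{\left(Q,J \right)} = \frac{Q + J}{J + \frac{7}{6}} = \frac{J + Q}{\frac{7}{6} + J}$)
$400 \left(4 + 5 g{\left(-4,2 \right)}\right) = 400 \left(4 + 5 \frac{6 \left(2 - 4\right)}{7 + 6 \cdot 2}\right) = 400 \left(4 + 5 \cdot 6 \frac{1}{7 + 12} \left(-2\right)\right) = 400 \left(4 + 5 \cdot 6 \cdot \frac{1}{19} \left(-2\right)\right) = 400 \left(4 + 5 \left(- \frac{12}{19}\right)\right) = 400 \left(4 - \frac{60}{19}\right) = 400 \cdot \frac{16}{19} = \frac{6400}{19}$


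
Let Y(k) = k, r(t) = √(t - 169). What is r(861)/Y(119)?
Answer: 2*√173/119 ≈ 0.22106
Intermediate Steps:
r(t) = √(-169 + t)
r(861)/Y(119) = √(-169 + 861)/119 = √692*(1/119) = (2*√173)*(1/119) = 2*√173/119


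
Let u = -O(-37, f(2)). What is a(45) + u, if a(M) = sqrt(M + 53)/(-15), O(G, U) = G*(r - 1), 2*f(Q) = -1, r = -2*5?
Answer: -407 - 7*sqrt(2)/15 ≈ -407.66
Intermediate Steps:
r = -10 (r = -1*10 = -10)
f(Q) = -1/2 (f(Q) = (1/2)*(-1) = -1/2)
O(G, U) = -11*G (O(G, U) = G*(-10 - 1) = G*(-11) = -11*G)
u = -407 (u = -(-11)*(-37) = -1*407 = -407)
a(M) = -sqrt(53 + M)/15 (a(M) = sqrt(53 + M)*(-1/15) = -sqrt(53 + M)/15)
a(45) + u = -sqrt(53 + 45)/15 - 407 = -7*sqrt(2)/15 - 407 = -407 - 7*sqrt(2)/15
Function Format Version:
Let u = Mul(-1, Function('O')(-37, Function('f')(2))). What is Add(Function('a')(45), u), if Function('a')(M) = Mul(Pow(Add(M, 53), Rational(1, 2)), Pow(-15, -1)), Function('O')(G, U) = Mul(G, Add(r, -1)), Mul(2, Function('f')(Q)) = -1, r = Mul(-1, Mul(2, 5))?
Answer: Add(-407, Mul(Rational(-7, 15), Pow(2, Rational(1, 2)))) ≈ -407.66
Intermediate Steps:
r = -10 (r = Mul(-1, 10) = -10)
Function('f')(Q) = Rational(-1, 2) (Function('f')(Q) = Mul(Rational(1, 2), -1) = Rational(-1, 2))
Function('O')(G, U) = Mul(-11, G) (Function('O')(G, U) = Mul(G, Add(-10, -1)) = Mul(G, -11) = Mul(-11, G))
u = -407 (u = Mul(-1, Mul(-11, -37)) = Mul(-1, 407) = -407)
Function('a')(M) = Mul(Rational(-1, 15), Pow(Add(53, M), Rational(1, 2))) (Function('a')(M) = Mul(Pow(Add(53, M), Rational(1, 2)), Rational(-1, 15)) = Mul(Rational(-1, 15), Pow(Add(53, M), Rational(1, 2))))
Add(Function('a')(45), u) = Add(Mul(Rational(-1, 15), Pow(Add(53, 45), Rational(1, 2))), -407) = Add(Mul(Rational(-1, 15), Pow(98, Rational(1, 2))), -407) = Add(Mul(Rational(-1, 15), Mul(7, Pow(2, Rational(1, 2)))), -407) = Add(Mul(Rational(-7, 15), Pow(2, Rational(1, 2))), -407) = Add(-407, Mul(Rational(-7, 15), Pow(2, Rational(1, 2))))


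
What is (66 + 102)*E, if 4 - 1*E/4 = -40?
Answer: 29568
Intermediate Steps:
E = 176 (E = 16 - 4*(-40) = 16 + 160 = 176)
(66 + 102)*E = (66 + 102)*176 = 168*176 = 29568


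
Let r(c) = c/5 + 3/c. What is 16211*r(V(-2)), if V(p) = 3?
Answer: 129688/5 ≈ 25938.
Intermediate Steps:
r(c) = 3/c + c/5 (r(c) = c*(1/5) + 3/c = c/5 + 3/c = 3/c + c/5)
16211*r(V(-2)) = 16211*(3/3 + (1/5)*3) = 16211*(3*(1/3) + 3/5) = 16211*(1 + 3/5) = 16211*(8/5) = 129688/5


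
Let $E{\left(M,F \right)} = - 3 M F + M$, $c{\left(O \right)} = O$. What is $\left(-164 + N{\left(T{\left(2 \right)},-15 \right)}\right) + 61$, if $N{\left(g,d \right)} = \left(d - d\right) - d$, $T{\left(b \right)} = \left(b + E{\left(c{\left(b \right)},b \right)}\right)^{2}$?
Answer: $-88$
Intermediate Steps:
$E{\left(M,F \right)} = M - 3 F M$ ($E{\left(M,F \right)} = - 3 F M + M = M - 3 F M$)
$T{\left(b \right)} = \left(b + b \left(1 - 3 b\right)\right)^{2}$
$N{\left(g,d \right)} = - d$ ($N{\left(g,d \right)} = 0 - d = - d$)
$\left(-164 + N{\left(T{\left(2 \right)},-15 \right)}\right) + 61 = \left(-164 - -15\right) + 61 = \left(-164 + 15\right) + 61 = -149 + 61 = -88$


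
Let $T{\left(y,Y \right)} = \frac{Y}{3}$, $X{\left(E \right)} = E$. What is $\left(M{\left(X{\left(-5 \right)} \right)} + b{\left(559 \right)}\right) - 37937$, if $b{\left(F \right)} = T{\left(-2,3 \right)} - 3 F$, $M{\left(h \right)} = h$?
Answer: $-39618$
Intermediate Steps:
$T{\left(y,Y \right)} = \frac{Y}{3}$ ($T{\left(y,Y \right)} = Y \frac{1}{3} = \frac{Y}{3}$)
$b{\left(F \right)} = 1 - 3 F$ ($b{\left(F \right)} = \frac{1}{3} \cdot 3 - 3 F = 1 - 3 F$)
$\left(M{\left(X{\left(-5 \right)} \right)} + b{\left(559 \right)}\right) - 37937 = \left(-5 + \left(1 - 1677\right)\right) - 37937 = \left(-5 - 1676\right) - 37937 = -1681 - 37937 = -39618$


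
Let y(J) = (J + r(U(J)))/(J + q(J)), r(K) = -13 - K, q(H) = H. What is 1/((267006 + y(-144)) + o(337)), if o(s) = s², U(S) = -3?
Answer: 144/54802877 ≈ 2.6276e-6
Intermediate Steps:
y(J) = (-10 + J)/(2*J) (y(J) = (J + (-13 - 1*(-3)))/(J + J) = (J + (-13 + 3))/((2*J)) = (J - 10)*(1/(2*J)) = (-10 + J)*(1/(2*J)) = (-10 + J)/(2*J))
1/((267006 + y(-144)) + o(337)) = 1/((267006 + (½)*(-10 - 144)/(-144)) + 337²) = 1/((267006 + (½)*(-1/144)*(-154)) + 113569) = 1/((267006 + 77/144) + 113569) = 1/(38448941/144 + 113569) = 1/(54802877/144) = 144/54802877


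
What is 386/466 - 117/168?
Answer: 1721/13048 ≈ 0.13190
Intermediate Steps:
386/466 - 117/168 = 386*(1/466) - 117*1/168 = 193/233 - 39/56 = 1721/13048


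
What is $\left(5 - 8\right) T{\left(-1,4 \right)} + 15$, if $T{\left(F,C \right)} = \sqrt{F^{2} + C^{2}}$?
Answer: $15 - 3 \sqrt{17} \approx 2.6307$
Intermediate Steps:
$T{\left(F,C \right)} = \sqrt{C^{2} + F^{2}}$
$\left(5 - 8\right) T{\left(-1,4 \right)} + 15 = \left(5 - 8\right) \sqrt{4^{2} + \left(-1\right)^{2}} + 15 = \left(5 - 8\right) \sqrt{16 + 1} + 15 = - 3 \sqrt{17} + 15 = 15 - 3 \sqrt{17}$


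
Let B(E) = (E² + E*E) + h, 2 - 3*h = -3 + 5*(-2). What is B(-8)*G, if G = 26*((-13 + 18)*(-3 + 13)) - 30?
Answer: 168910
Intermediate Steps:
h = 5 (h = ⅔ - (-3 + 5*(-2))/3 = ⅔ - (-3 - 10)/3 = ⅔ - ⅓*(-13) = ⅔ + 13/3 = 5)
B(E) = 5 + 2*E² (B(E) = (E² + E*E) + 5 = (E² + E²) + 5 = 2*E² + 5 = 5 + 2*E²)
G = 1270 (G = 26*(5*10) - 30 = 26*50 - 30 = 1300 - 30 = 1270)
B(-8)*G = (5 + 2*(-8)²)*1270 = (5 + 2*64)*1270 = (5 + 128)*1270 = 133*1270 = 168910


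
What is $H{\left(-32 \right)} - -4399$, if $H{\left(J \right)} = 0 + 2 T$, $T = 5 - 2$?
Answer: $4405$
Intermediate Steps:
$T = 3$ ($T = 5 - 2 = 3$)
$H{\left(J \right)} = 6$ ($H{\left(J \right)} = 0 + 2 \cdot 3 = 0 + 6 = 6$)
$H{\left(-32 \right)} - -4399 = 6 - -4399 = 6 + 4399 = 4405$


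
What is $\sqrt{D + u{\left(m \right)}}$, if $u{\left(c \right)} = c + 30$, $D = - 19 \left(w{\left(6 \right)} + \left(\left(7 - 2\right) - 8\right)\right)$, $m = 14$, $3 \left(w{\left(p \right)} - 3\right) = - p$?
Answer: $\sqrt{82} \approx 9.0554$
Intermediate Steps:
$w{\left(p \right)} = 3 - \frac{p}{3}$ ($w{\left(p \right)} = 3 + \frac{\left(-1\right) p}{3} = 3 - \frac{p}{3}$)
$D = 38$ ($D = - 19 \left(\left(3 - 2\right) + \left(\left(7 - 2\right) - 8\right)\right) = - 19 \left(\left(3 - 2\right) + \left(5 - 8\right)\right) = - 19 \left(1 - 3\right) = \left(-19\right) \left(-2\right) = 38$)
$u{\left(c \right)} = 30 + c$
$\sqrt{D + u{\left(m \right)}} = \sqrt{38 + \left(30 + 14\right)} = \sqrt{38 + 44} = \sqrt{82}$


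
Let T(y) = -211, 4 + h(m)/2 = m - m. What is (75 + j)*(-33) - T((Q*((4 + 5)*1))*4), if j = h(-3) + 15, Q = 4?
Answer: -2495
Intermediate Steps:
h(m) = -8 (h(m) = -8 + 2*(m - m) = -8 + 2*0 = -8 + 0 = -8)
j = 7 (j = -8 + 15 = 7)
(75 + j)*(-33) - T((Q*((4 + 5)*1))*4) = (75 + 7)*(-33) - 1*(-211) = 82*(-33) + 211 = -2706 + 211 = -2495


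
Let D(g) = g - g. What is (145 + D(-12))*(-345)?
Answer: -50025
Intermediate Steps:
D(g) = 0
(145 + D(-12))*(-345) = (145 + 0)*(-345) = 145*(-345) = -50025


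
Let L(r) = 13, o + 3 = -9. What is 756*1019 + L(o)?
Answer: 770377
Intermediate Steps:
o = -12 (o = -3 - 9 = -12)
756*1019 + L(o) = 756*1019 + 13 = 770364 + 13 = 770377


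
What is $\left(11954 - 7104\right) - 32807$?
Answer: $-27957$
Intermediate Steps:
$\left(11954 - 7104\right) - 32807 = 4850 - 32807 = -27957$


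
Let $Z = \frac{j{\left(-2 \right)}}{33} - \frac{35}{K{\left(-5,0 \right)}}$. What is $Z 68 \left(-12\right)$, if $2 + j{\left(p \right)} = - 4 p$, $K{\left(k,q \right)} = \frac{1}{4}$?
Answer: $\frac{1255008}{11} \approx 1.1409 \cdot 10^{5}$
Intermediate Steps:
$K{\left(k,q \right)} = \frac{1}{4}$
$j{\left(p \right)} = -2 - 4 p$
$Z = - \frac{1538}{11}$ ($Z = \frac{-2 - -8}{33} - 35 \frac{1}{\frac{1}{4}} = \left(-2 + 8\right) \frac{1}{33} - 140 = 6 \cdot \frac{1}{33} - 140 = \frac{2}{11} - 140 = - \frac{1538}{11} \approx -139.82$)
$Z 68 \left(-12\right) = \left(- \frac{1538}{11}\right) 68 \left(-12\right) = \left(- \frac{104584}{11}\right) \left(-12\right) = \frac{1255008}{11}$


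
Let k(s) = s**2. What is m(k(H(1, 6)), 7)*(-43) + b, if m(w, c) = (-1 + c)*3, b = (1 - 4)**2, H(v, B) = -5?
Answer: -765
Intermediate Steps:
b = 9 (b = (-3)**2 = 9)
m(w, c) = -3 + 3*c
m(k(H(1, 6)), 7)*(-43) + b = (-3 + 3*7)*(-43) + 9 = (-3 + 21)*(-43) + 9 = 18*(-43) + 9 = -774 + 9 = -765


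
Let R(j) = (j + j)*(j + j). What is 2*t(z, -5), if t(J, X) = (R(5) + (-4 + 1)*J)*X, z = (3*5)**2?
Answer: 5750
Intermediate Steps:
z = 225 (z = 15**2 = 225)
R(j) = 4*j**2 (R(j) = (2*j)*(2*j) = 4*j**2)
t(J, X) = X*(100 - 3*J) (t(J, X) = (4*5**2 + (-4 + 1)*J)*X = (4*25 - 3*J)*X = (100 - 3*J)*X = X*(100 - 3*J))
2*t(z, -5) = 2*(-5*(100 - 3*225)) = 2*(-5*(100 - 675)) = 2*(-5*(-575)) = 2*2875 = 5750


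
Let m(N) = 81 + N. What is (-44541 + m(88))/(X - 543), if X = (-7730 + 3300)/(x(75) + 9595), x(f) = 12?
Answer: 426281804/5221031 ≈ 81.647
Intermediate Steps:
X = -4430/9607 (X = (-7730 + 3300)/(12 + 9595) = -4430/9607 ≈ -0.46112)
(-44541 + m(88))/(X - 543) = (-44541 + (81 + 88))/(-4430/9607 - 543) = (-44541 + 169)/(-5221031/9607) = -44372*(-9607/5221031) = 426281804/5221031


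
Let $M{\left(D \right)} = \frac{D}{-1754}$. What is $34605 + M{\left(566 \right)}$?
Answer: $\frac{30348302}{877} \approx 34605.0$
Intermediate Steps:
$M{\left(D \right)} = - \frac{D}{1754}$ ($M{\left(D \right)} = D \left(- \frac{1}{1754}\right) = - \frac{D}{1754}$)
$34605 + M{\left(566 \right)} = 34605 - \frac{283}{877} = \frac{30348302}{877}$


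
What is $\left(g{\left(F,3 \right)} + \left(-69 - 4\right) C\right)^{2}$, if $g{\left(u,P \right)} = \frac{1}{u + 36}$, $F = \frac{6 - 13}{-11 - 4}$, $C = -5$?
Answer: $\frac{39868108900}{299209} \approx 1.3325 \cdot 10^{5}$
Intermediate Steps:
$F = \frac{7}{15}$ ($F = - \frac{7}{-15} = \left(-7\right) \left(- \frac{1}{15}\right) = \frac{7}{15} \approx 0.46667$)
$g{\left(u,P \right)} = \frac{1}{36 + u}$
$\left(g{\left(F,3 \right)} + \left(-69 - 4\right) C\right)^{2} = \left(\frac{1}{36 + \frac{7}{15}} + \left(-69 - 4\right) \left(-5\right)\right)^{2} = \left(\frac{1}{\frac{547}{15}} - -365\right)^{2} = \left(\frac{15}{547} + 365\right)^{2} = \left(\frac{199670}{547}\right)^{2} = \frac{39868108900}{299209}$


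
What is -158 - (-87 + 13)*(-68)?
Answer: -5190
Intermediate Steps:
-158 - (-87 + 13)*(-68) = -158 - (-74)*(-68) = -158 - 1*5032 = -158 - 5032 = -5190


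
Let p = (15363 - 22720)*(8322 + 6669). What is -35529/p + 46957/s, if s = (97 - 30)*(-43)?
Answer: -1726242737370/105913998449 ≈ -16.299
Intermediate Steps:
p = -110288787 (p = -7357*14991 = -110288787)
s = -2881 (s = 67*(-43) = -2881)
-35529/p + 46957/s = -35529/(-110288787) + 46957/(-2881) = -35529*(-1/110288787) + 46957*(-1/2881) = 11843/36762929 - 46957/2881 = -1726242737370/105913998449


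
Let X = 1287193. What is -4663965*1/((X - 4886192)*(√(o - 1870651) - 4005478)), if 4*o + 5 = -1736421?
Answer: -37362818400540/115483645654999690517 - 4663965*I*√9219030/115483645654999690517 ≈ -3.2353e-7 - 1.2262e-10*I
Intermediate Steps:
o = -868213/2 (o = -5/4 + (¼)*(-1736421) = -5/4 - 1736421/4 = -868213/2 ≈ -4.3411e+5)
-4663965*1/((X - 4886192)*(√(o - 1870651) - 4005478)) = -4663965*1/((1287193 - 4886192)*(√(-868213/2 - 1870651) - 4005478)) = -4663965*(-1/(3598999*(√(-4609515/2) - 4005478))) = -4663965*(-1/(3598999*(I*√9219030/2 - 4005478))) = -4663965*(-1/(3598999*(-4005478 + I*√9219030/2))) = -4663965/(14415711316522 - 3598999*I*√9219030/2)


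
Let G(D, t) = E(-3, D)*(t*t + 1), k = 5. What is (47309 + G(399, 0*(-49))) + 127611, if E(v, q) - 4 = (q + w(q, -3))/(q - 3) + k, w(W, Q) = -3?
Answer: 174930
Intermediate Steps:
E(v, q) = 10 (E(v, q) = 4 + ((q - 3)/(q - 3) + 5) = 4 + ((-3 + q)/(-3 + q) + 5) = 4 + (1 + 5) = 4 + 6 = 10)
G(D, t) = 10 + 10*t**2 (G(D, t) = 10*(t*t + 1) = 10*(t**2 + 1) = 10*(1 + t**2) = 10 + 10*t**2)
(47309 + G(399, 0*(-49))) + 127611 = (47309 + (10 + 10*(0*(-49))**2)) + 127611 = (47309 + (10 + 10*0**2)) + 127611 = (47309 + (10 + 10*0)) + 127611 = (47309 + (10 + 0)) + 127611 = (47309 + 10) + 127611 = 47319 + 127611 = 174930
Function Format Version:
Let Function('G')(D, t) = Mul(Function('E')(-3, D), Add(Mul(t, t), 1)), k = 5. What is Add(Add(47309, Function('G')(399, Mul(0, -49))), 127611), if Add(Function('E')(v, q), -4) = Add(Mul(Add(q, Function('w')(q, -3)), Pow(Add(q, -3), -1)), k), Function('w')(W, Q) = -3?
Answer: 174930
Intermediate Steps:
Function('E')(v, q) = 10 (Function('E')(v, q) = Add(4, Add(Mul(Add(q, -3), Pow(Add(q, -3), -1)), 5)) = Add(4, Add(Mul(Add(-3, q), Pow(Add(-3, q), -1)), 5)) = Add(4, Add(1, 5)) = Add(4, 6) = 10)
Function('G')(D, t) = Add(10, Mul(10, Pow(t, 2))) (Function('G')(D, t) = Mul(10, Add(Mul(t, t), 1)) = Mul(10, Add(Pow(t, 2), 1)) = Mul(10, Add(1, Pow(t, 2))) = Add(10, Mul(10, Pow(t, 2))))
Add(Add(47309, Function('G')(399, Mul(0, -49))), 127611) = Add(Add(47309, Add(10, Mul(10, Pow(Mul(0, -49), 2)))), 127611) = Add(Add(47309, Add(10, Mul(10, Pow(0, 2)))), 127611) = Add(Add(47309, Add(10, Mul(10, 0))), 127611) = Add(Add(47309, Add(10, 0)), 127611) = Add(Add(47309, 10), 127611) = Add(47319, 127611) = 174930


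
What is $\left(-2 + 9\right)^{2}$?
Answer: $49$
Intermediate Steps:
$\left(-2 + 9\right)^{2} = 7^{2} = 49$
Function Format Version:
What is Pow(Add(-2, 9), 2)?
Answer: 49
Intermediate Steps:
Pow(Add(-2, 9), 2) = Pow(7, 2) = 49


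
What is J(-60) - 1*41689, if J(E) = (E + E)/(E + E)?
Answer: -41688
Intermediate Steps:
J(E) = 1 (J(E) = (2*E)/((2*E)) = (2*E)*(1/(2*E)) = 1)
J(-60) - 1*41689 = 1 - 1*41689 = 1 - 41689 = -41688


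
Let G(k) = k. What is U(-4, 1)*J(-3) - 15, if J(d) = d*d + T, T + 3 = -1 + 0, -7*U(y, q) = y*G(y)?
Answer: -185/7 ≈ -26.429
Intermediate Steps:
U(y, q) = -y²/7 (U(y, q) = -y*y/7 = -y²/7)
T = -4 (T = -3 + (-1 + 0) = -3 - 1 = -4)
J(d) = -4 + d² (J(d) = d*d - 4 = d² - 4 = -4 + d²)
U(-4, 1)*J(-3) - 15 = (-⅐*(-4)²)*(-4 + (-3)²) - 15 = (-⅐*16)*(-4 + 9) - 15 = -16/7*5 - 15 = -80/7 - 15 = -185/7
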